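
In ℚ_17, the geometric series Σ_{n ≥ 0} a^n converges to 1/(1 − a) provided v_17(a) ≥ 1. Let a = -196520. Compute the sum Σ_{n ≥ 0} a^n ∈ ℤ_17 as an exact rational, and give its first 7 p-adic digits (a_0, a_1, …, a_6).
Σ a^n = 1/(1 − a) = 1/196521;  first 7 digits = (1, 0, 0, 11, 14, 16, 1)

v_17(a) = 3 ≥ 1, so the series converges in ℤ_17 to 1/(1 − a) = 1/(1 − (-196520)) = 1/196521. Expand this rational in ℤ_17: compute digits iteratively via d_i = x_i mod 17, x_{i+1} = (x_i − d_i)/17. The first 7 digits are (1, 0, 0, 11, 14, 16, 1).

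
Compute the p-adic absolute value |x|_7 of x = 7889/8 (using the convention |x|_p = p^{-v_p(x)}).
|7889/8|_7 = 1/343

Step 1 — compute v_7(x) by factoring powers of 7 out of the numerator and denominator: v_7(7889/8) = 3. Step 2 — apply |x|_p = p^{-v_p(x)} = 7^{-3} = 1/343.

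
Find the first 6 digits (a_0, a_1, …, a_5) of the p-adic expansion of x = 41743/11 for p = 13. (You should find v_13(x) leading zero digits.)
(a_0, …, a_5) = (0, 0, 0, 10, 10, 11)

v_13(41743/11) = 3, so a_0 = ... = a_2 = 0. Factor out: x = 13^3 · u with u = 19/11 a unit in ℤ_13. Expand u iteratively via a_{v+i} = u_i mod 13, u_{i+1} = (u_i − a_{v+i})/13:
  u_0 = 19/11;  a_3 = 10;  u_1 = (u_0 − 10)/13 = -7/11
  u_1 = -7/11;  a_4 = 10;  u_2 = (u_1 − 10)/13 = -9/11
  u_2 = -9/11;  a_5 = 11;  u_3 = (u_2 − 11)/13 = -10/11
Digits: (0, 0, 0, 10, 10, 11).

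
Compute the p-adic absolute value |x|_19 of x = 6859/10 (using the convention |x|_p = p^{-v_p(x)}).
|6859/10|_19 = 1/6859

Step 1 — compute v_19(x) by factoring powers of 19 out of the numerator and denominator: v_19(6859/10) = 3. Step 2 — apply |x|_p = p^{-v_p(x)} = 19^{-3} = 1/6859.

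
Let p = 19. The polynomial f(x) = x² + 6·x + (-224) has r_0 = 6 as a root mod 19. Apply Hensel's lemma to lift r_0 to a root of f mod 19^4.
r_3 = 122955 (mod 130321)

Hensel: r_{i+1} = r_i − f(r_i)·(f′(r_i))^{-1} mod 19^{i+2}, f′(x) = 2x + 6. Iterate:
  r_0 = 6 (mod 19)
  r_1 = 215 (mod 361)
  r_2 = 6352 (mod 6859)
  r_3 = 122955 (mod 130321)
Final: r = 122955 satisfies f(r) ≡ 0 mod 19^4.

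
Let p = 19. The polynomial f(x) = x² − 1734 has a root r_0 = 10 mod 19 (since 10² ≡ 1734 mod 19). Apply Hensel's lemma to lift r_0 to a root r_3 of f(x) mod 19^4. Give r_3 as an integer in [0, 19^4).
r_3 = 112832 (mod 130321)

Hensel's recurrence: r_{i+1} = r_i − f(r_i)·(f′(r_i))^{-1} mod 19^{i+2}, with f′(x) = 2x. Iterate:
  r_0 = 10 (mod 19)
  r_1 = 200 (mod 361)
  r_2 = 3088 (mod 6859)
  r_3 = 112832 (mod 130321)
Final: r_3 = 112832, and one checks f(r_3) ≡ 0 mod 19^4.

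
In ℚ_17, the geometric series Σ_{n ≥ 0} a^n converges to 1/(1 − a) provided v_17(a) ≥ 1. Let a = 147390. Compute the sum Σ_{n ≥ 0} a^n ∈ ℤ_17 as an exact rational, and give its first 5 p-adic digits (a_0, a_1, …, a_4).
Σ a^n = 1/(1 − a) = -1/147389;  first 5 digits = (1, 0, 0, 13, 1)

v_17(a) = 3 ≥ 1, so the series converges in ℤ_17 to 1/(1 − a) = 1/(1 − 147390) = -1/147389. Expand this rational in ℤ_17: compute digits iteratively via d_i = x_i mod 17, x_{i+1} = (x_i − d_i)/17. The first 5 digits are (1, 0, 0, 13, 1).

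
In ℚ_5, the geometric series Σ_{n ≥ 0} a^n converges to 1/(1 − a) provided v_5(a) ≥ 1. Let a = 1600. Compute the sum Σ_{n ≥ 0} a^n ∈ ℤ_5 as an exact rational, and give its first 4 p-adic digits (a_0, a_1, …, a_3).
Σ a^n = 1/(1 − a) = -1/1599;  first 4 digits = (1, 0, 4, 2)

v_5(a) = 2 ≥ 1, so the series converges in ℤ_5 to 1/(1 − a) = 1/(1 − 1600) = -1/1599. Expand this rational in ℤ_5: compute digits iteratively via d_i = x_i mod 5, x_{i+1} = (x_i − d_i)/5. The first 4 digits are (1, 0, 4, 2).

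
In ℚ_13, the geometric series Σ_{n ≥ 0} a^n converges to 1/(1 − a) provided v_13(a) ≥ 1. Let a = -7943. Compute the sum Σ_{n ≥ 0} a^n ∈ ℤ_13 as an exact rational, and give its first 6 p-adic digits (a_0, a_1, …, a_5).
Σ a^n = 1/(1 − a) = 1/7944;  first 6 digits = (1, 0, 5, 9, 11, 0)

v_13(a) = 2 ≥ 1, so the series converges in ℤ_13 to 1/(1 − a) = 1/(1 − (-7943)) = 1/7944. Expand this rational in ℤ_13: compute digits iteratively via d_i = x_i mod 13, x_{i+1} = (x_i − d_i)/13. The first 6 digits are (1, 0, 5, 9, 11, 0).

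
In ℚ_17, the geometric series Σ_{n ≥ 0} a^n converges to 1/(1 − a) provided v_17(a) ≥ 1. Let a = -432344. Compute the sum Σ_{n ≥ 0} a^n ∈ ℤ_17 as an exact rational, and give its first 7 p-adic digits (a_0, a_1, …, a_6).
Σ a^n = 1/(1 − a) = 1/432345;  first 7 digits = (1, 0, 0, 14, 11, 16, 8)

v_17(a) = 3 ≥ 1, so the series converges in ℤ_17 to 1/(1 − a) = 1/(1 − (-432344)) = 1/432345. Expand this rational in ℤ_17: compute digits iteratively via d_i = x_i mod 17, x_{i+1} = (x_i − d_i)/17. The first 7 digits are (1, 0, 0, 14, 11, 16, 8).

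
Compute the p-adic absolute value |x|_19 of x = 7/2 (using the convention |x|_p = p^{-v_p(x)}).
|7/2|_19 = 1

Step 1 — compute v_19(x) by factoring powers of 19 out of the numerator and denominator: v_19(7/2) = 0. Step 2 — apply |x|_p = p^{-v_p(x)} = 19^{0} = 1.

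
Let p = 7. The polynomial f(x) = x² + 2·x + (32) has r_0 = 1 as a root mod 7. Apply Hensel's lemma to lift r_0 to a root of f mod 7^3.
r_2 = 225 (mod 343)

Hensel: r_{i+1} = r_i − f(r_i)·(f′(r_i))^{-1} mod 7^{i+2}, f′(x) = 2x + 2. Iterate:
  r_0 = 1 (mod 7)
  r_1 = 29 (mod 49)
  r_2 = 225 (mod 343)
Final: r = 225 satisfies f(r) ≡ 0 mod 7^3.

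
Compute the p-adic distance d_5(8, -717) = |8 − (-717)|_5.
d_5(8, -717) = 1/25

Step 1 — x − y = 8 − (-717) = 725. Step 2 — v_5(725) = 2 (factor: 725 = (5^2 · 29); the sign does not affect v_p). Step 3 — |x − y|_5 = 5^{-2} = 1/25.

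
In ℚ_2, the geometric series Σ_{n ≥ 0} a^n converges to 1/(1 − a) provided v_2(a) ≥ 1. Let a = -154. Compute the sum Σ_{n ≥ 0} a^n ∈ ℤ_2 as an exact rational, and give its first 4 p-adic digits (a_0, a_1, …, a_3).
Σ a^n = 1/(1 − a) = 1/155;  first 4 digits = (1, 1, 0, 0)

v_2(a) = 1 ≥ 1, so the series converges in ℤ_2 to 1/(1 − a) = 1/(1 − (-154)) = 1/155. Expand this rational in ℤ_2: compute digits iteratively via d_i = x_i mod 2, x_{i+1} = (x_i − d_i)/2. The first 4 digits are (1, 1, 0, 0).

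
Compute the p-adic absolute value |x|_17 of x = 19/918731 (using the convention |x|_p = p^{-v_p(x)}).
|19/918731|_17 = 83521

Step 1 — compute v_17(x) by factoring powers of 17 out of the numerator and denominator: v_17(19/918731) = -4. Step 2 — apply |x|_p = p^{-v_p(x)} = 17^{4} = 83521.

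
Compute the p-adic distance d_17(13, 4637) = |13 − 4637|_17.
d_17(13, 4637) = 1/289

Step 1 — x − y = 13 − 4637 = -4624. Step 2 — v_17(-4624) = 2 (factor: -4624 = −(17^2 · 16); the sign does not affect v_p). Step 3 — |x − y|_17 = 17^{-2} = 1/289.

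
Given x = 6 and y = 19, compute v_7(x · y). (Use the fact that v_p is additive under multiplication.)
v_7(114) = 0

v_p(x) = 0 (factor: 6 = 7^0 · 6); v_p(y) = 0 (factor: 19 = 7^0 · 19). Additivity: v_p(xy) = v_p(x) + v_p(y) = 0 + 0 = 0. (Direct check: xy = 114 = 7^0 · (114).)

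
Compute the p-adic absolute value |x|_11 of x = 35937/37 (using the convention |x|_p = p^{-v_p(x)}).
|35937/37|_11 = 1/1331

Step 1 — compute v_11(x) by factoring powers of 11 out of the numerator and denominator: v_11(35937/37) = 3. Step 2 — apply |x|_p = p^{-v_p(x)} = 11^{-3} = 1/1331.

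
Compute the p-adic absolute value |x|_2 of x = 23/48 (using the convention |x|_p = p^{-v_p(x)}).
|23/48|_2 = 16

Step 1 — compute v_2(x) by factoring powers of 2 out of the numerator and denominator: v_2(23/48) = -4. Step 2 — apply |x|_p = p^{-v_p(x)} = 2^{4} = 16.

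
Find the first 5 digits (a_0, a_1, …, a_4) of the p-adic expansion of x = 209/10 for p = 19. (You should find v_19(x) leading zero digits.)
(a_0, …, a_4) = (0, 3, 17, 1, 17)

v_19(209/10) = 1, so a_0 = ... = a_0 = 0. Factor out: x = 19^1 · u with u = 11/10 a unit in ℤ_19. Expand u iteratively via a_{v+i} = u_i mod 19, u_{i+1} = (u_i − a_{v+i})/19:
  u_0 = 11/10;  a_1 = 3;  u_1 = (u_0 − 3)/19 = -1/10
  u_1 = -1/10;  a_2 = 17;  u_2 = (u_1 − 17)/19 = -9/10
  u_2 = -9/10;  a_3 = 1;  u_3 = (u_2 − 1)/19 = -1/10
  u_3 = -1/10;  a_4 = 17;  u_4 = (u_3 − 17)/19 = -9/10
Digits: (0, 3, 17, 1, 17).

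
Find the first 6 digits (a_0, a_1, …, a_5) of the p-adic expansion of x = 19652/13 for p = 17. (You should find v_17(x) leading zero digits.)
(a_0, …, a_5) = (0, 0, 0, 16, 3, 5)

v_17(19652/13) = 3, so a_0 = ... = a_2 = 0. Factor out: x = 17^3 · u with u = 4/13 a unit in ℤ_17. Expand u iteratively via a_{v+i} = u_i mod 17, u_{i+1} = (u_i − a_{v+i})/17:
  u_0 = 4/13;  a_3 = 16;  u_1 = (u_0 − 16)/17 = -12/13
  u_1 = -12/13;  a_4 = 3;  u_2 = (u_1 − 3)/17 = -3/13
  u_2 = -3/13;  a_5 = 5;  u_3 = (u_2 − 5)/17 = -4/13
Digits: (0, 0, 0, 16, 3, 5).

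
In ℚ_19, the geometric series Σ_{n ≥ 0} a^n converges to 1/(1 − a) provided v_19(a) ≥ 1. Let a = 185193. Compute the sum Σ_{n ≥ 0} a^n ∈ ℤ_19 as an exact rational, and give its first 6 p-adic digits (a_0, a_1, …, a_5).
Σ a^n = 1/(1 − a) = -1/185192;  first 6 digits = (1, 0, 0, 8, 1, 0)

v_19(a) = 3 ≥ 1, so the series converges in ℤ_19 to 1/(1 − a) = 1/(1 − 185193) = -1/185192. Expand this rational in ℤ_19: compute digits iteratively via d_i = x_i mod 19, x_{i+1} = (x_i − d_i)/19. The first 6 digits are (1, 0, 0, 8, 1, 0).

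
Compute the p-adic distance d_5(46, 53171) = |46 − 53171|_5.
d_5(46, 53171) = 1/3125

Step 1 — x − y = 46 − 53171 = -53125. Step 2 — v_5(-53125) = 5 (factor: -53125 = −(5^5 · 17); the sign does not affect v_p). Step 3 — |x − y|_5 = 5^{-5} = 1/3125.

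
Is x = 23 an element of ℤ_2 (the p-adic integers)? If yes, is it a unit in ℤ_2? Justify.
x ∈ ℤ_2^× (unit); v_2(x) = 0

ℤ_2 = {x ∈ ℚ_2 : v_2(x) ≥ 0} and ℤ_2^× = {x ∈ ℤ_2 : v_2(x) = 0}. Here v_2(23) = v_2(num) − v_2(den) = 0; compare against these criteria.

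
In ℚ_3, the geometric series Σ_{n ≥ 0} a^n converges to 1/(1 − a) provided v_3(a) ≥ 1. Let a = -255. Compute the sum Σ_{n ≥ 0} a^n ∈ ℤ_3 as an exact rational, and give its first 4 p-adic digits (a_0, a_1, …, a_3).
Σ a^n = 1/(1 − a) = 1/256;  first 4 digits = (1, 2, 2, 0)

v_3(a) = 1 ≥ 1, so the series converges in ℤ_3 to 1/(1 − a) = 1/(1 − (-255)) = 1/256. Expand this rational in ℤ_3: compute digits iteratively via d_i = x_i mod 3, x_{i+1} = (x_i − d_i)/3. The first 4 digits are (1, 2, 2, 0).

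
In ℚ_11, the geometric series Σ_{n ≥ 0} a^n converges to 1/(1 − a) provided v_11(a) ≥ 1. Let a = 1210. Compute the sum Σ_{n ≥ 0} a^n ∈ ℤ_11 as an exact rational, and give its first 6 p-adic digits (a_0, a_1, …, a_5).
Σ a^n = 1/(1 − a) = -1/1209;  first 6 digits = (1, 0, 10, 0, 1, 9)

v_11(a) = 2 ≥ 1, so the series converges in ℤ_11 to 1/(1 − a) = 1/(1 − 1210) = -1/1209. Expand this rational in ℤ_11: compute digits iteratively via d_i = x_i mod 11, x_{i+1} = (x_i − d_i)/11. The first 6 digits are (1, 0, 10, 0, 1, 9).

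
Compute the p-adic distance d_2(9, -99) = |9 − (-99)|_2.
d_2(9, -99) = 1/4

Step 1 — x − y = 9 − (-99) = 108. Step 2 — v_2(108) = 2 (factor: 108 = (2^2 · 27); the sign does not affect v_p). Step 3 — |x − y|_2 = 2^{-2} = 1/4.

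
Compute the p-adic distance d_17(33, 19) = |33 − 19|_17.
d_17(33, 19) = 1

Step 1 — x − y = 33 − 19 = 14. Step 2 — v_17(14) = 0 (factor: 14 = (17^0 · 14); the sign does not affect v_p). Step 3 — |x − y|_17 = 17^{0} = 1.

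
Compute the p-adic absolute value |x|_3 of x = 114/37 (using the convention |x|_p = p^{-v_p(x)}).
|114/37|_3 = 1/3

Step 1 — compute v_3(x) by factoring powers of 3 out of the numerator and denominator: v_3(114/37) = 1. Step 2 — apply |x|_p = p^{-v_p(x)} = 3^{-1} = 1/3.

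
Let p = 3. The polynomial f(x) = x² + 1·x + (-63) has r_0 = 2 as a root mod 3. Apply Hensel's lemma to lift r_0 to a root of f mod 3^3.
r_2 = 17 (mod 27)

Hensel: r_{i+1} = r_i − f(r_i)·(f′(r_i))^{-1} mod 3^{i+2}, f′(x) = 2x + 1. Iterate:
  r_0 = 2 (mod 3)
  r_1 = 8 (mod 9)
  r_2 = 17 (mod 27)
Final: r = 17 satisfies f(r) ≡ 0 mod 3^3.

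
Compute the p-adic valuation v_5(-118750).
v_5(-118750) = 5

v_5(n) is the largest exponent k such that 5^k divides n. Factor out: -118750 = -5^5 · 38. (Sign doesn't affect v_p.) So v_5(-118750) = 5.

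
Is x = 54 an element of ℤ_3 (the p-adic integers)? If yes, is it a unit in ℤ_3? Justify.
x ∈ ℤ_3 but not a unit; v_3(x) = 3 > 0

ℤ_3 = {x ∈ ℚ_3 : v_3(x) ≥ 0} and ℤ_3^× = {x ∈ ℤ_3 : v_3(x) = 0}. Here v_3(54) = v_3(num) − v_3(den) = 3; compare against these criteria.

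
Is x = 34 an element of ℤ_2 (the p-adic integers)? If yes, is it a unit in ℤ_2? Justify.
x ∈ ℤ_2 but not a unit; v_2(x) = 1 > 0

ℤ_2 = {x ∈ ℚ_2 : v_2(x) ≥ 0} and ℤ_2^× = {x ∈ ℤ_2 : v_2(x) = 0}. Here v_2(34) = v_2(num) − v_2(den) = 1; compare against these criteria.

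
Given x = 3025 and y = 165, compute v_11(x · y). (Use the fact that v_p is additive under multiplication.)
v_11(499125) = 3

v_p(x) = 2 (factor: 3025 = 11^2 · 25); v_p(y) = 1 (factor: 165 = 11^1 · 15). Additivity: v_p(xy) = v_p(x) + v_p(y) = 2 + 1 = 3. (Direct check: xy = 499125 = 11^3 · (375).)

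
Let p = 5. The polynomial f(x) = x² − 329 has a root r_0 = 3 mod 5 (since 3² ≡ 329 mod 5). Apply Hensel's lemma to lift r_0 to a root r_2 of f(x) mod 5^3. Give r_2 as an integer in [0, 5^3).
r_2 = 73 (mod 125)

Hensel's recurrence: r_{i+1} = r_i − f(r_i)·(f′(r_i))^{-1} mod 5^{i+2}, with f′(x) = 2x. Iterate:
  r_0 = 3 (mod 5)
  r_1 = 23 (mod 25)
  r_2 = 73 (mod 125)
Final: r_2 = 73, and one checks f(r_2) ≡ 0 mod 5^3.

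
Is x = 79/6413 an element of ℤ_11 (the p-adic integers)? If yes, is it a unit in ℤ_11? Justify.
x ∉ ℤ_11 (v_11(x) = -2 < 0)

ℤ_11 = {x ∈ ℚ_11 : v_11(x) ≥ 0} and ℤ_11^× = {x ∈ ℤ_11 : v_11(x) = 0}. Here v_11(79/6413) = v_11(num) − v_11(den) = -2; compare against these criteria.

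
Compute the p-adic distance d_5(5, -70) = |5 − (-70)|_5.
d_5(5, -70) = 1/25

Step 1 — x − y = 5 − (-70) = 75. Step 2 — v_5(75) = 2 (factor: 75 = (5^2 · 3); the sign does not affect v_p). Step 3 — |x − y|_5 = 5^{-2} = 1/25.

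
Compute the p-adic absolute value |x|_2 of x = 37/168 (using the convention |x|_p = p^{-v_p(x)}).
|37/168|_2 = 8

Step 1 — compute v_2(x) by factoring powers of 2 out of the numerator and denominator: v_2(37/168) = -3. Step 2 — apply |x|_p = p^{-v_p(x)} = 2^{3} = 8.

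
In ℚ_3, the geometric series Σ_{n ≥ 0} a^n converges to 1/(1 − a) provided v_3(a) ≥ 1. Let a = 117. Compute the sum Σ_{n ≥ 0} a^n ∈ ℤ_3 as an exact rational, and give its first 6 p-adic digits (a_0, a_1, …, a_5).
Σ a^n = 1/(1 − a) = -1/116;  first 6 digits = (1, 0, 1, 1, 2, 2)

v_3(a) = 2 ≥ 1, so the series converges in ℤ_3 to 1/(1 − a) = 1/(1 − 117) = -1/116. Expand this rational in ℤ_3: compute digits iteratively via d_i = x_i mod 3, x_{i+1} = (x_i − d_i)/3. The first 6 digits are (1, 0, 1, 1, 2, 2).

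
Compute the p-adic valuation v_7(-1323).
v_7(-1323) = 2

v_7(n) is the largest exponent k such that 7^k divides n. Factor out: -1323 = -7^2 · 27. (Sign doesn't affect v_p.) So v_7(-1323) = 2.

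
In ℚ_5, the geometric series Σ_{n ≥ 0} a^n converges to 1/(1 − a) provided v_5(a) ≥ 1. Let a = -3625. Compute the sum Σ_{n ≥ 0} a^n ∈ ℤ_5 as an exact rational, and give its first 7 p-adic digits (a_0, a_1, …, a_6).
Σ a^n = 1/(1 − a) = 1/3626;  first 7 digits = (1, 0, 0, 1, 4, 3, 0)

v_5(a) = 3 ≥ 1, so the series converges in ℤ_5 to 1/(1 − a) = 1/(1 − (-3625)) = 1/3626. Expand this rational in ℤ_5: compute digits iteratively via d_i = x_i mod 5, x_{i+1} = (x_i − d_i)/5. The first 7 digits are (1, 0, 0, 1, 4, 3, 0).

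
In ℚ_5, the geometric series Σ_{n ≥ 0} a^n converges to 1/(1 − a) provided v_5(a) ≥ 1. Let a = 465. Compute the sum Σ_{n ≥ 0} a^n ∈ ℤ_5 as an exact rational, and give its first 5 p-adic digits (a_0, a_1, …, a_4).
Σ a^n = 1/(1 − a) = -1/464;  first 5 digits = (1, 3, 2, 0, 4)

v_5(a) = 1 ≥ 1, so the series converges in ℤ_5 to 1/(1 − a) = 1/(1 − 465) = -1/464. Expand this rational in ℤ_5: compute digits iteratively via d_i = x_i mod 5, x_{i+1} = (x_i − d_i)/5. The first 5 digits are (1, 3, 2, 0, 4).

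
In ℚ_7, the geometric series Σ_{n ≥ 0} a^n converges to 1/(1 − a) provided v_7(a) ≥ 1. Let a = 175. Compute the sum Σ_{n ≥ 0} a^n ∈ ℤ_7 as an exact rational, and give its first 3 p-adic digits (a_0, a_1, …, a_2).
Σ a^n = 1/(1 − a) = -1/174;  first 3 digits = (1, 4, 5)

v_7(a) = 1 ≥ 1, so the series converges in ℤ_7 to 1/(1 − a) = 1/(1 − 175) = -1/174. Expand this rational in ℤ_7: compute digits iteratively via d_i = x_i mod 7, x_{i+1} = (x_i − d_i)/7. The first 3 digits are (1, 4, 5).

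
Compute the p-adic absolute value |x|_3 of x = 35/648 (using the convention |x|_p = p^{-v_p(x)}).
|35/648|_3 = 81

Step 1 — compute v_3(x) by factoring powers of 3 out of the numerator and denominator: v_3(35/648) = -4. Step 2 — apply |x|_p = p^{-v_p(x)} = 3^{4} = 81.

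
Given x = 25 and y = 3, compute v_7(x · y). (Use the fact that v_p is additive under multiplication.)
v_7(75) = 0

v_p(x) = 0 (factor: 25 = 7^0 · 25); v_p(y) = 0 (factor: 3 = 7^0 · 3). Additivity: v_p(xy) = v_p(x) + v_p(y) = 0 + 0 = 0. (Direct check: xy = 75 = 7^0 · (75).)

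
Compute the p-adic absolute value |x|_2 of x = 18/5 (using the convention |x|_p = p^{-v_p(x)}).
|18/5|_2 = 1/2

Step 1 — compute v_2(x) by factoring powers of 2 out of the numerator and denominator: v_2(18/5) = 1. Step 2 — apply |x|_p = p^{-v_p(x)} = 2^{-1} = 1/2.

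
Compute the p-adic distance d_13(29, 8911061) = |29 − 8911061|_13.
d_13(29, 8911061) = 1/371293

Step 1 — x − y = 29 − 8911061 = -8911032. Step 2 — v_13(-8911032) = 5 (factor: -8911032 = −(13^5 · 24); the sign does not affect v_p). Step 3 — |x − y|_13 = 13^{-5} = 1/371293.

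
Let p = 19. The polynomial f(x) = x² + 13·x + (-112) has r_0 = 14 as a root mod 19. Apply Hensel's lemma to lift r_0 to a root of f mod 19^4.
r_3 = 116047 (mod 130321)

Hensel: r_{i+1} = r_i − f(r_i)·(f′(r_i))^{-1} mod 19^{i+2}, f′(x) = 2x + 13. Iterate:
  r_0 = 14 (mod 19)
  r_1 = 166 (mod 361)
  r_2 = 6303 (mod 6859)
  r_3 = 116047 (mod 130321)
Final: r = 116047 satisfies f(r) ≡ 0 mod 19^4.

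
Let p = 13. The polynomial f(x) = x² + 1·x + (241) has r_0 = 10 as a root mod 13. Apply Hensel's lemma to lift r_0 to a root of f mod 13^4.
r_3 = 14648 (mod 28561)

Hensel: r_{i+1} = r_i − f(r_i)·(f′(r_i))^{-1} mod 13^{i+2}, f′(x) = 2x + 1. Iterate:
  r_0 = 10 (mod 13)
  r_1 = 114 (mod 169)
  r_2 = 1466 (mod 2197)
  r_3 = 14648 (mod 28561)
Final: r = 14648 satisfies f(r) ≡ 0 mod 13^4.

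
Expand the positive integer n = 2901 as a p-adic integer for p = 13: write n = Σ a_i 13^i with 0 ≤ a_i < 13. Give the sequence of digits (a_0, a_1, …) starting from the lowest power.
(a_0, a_1, …) = (2, 2, 4, 1)

Repeated division by 13 gives the digits low-to-high: 2901 = 2 + 2·13^1 + 4·13^2 + 1·13^3. Digit sequence: (2, 2, 4, 1).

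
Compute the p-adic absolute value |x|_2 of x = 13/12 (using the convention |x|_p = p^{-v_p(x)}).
|13/12|_2 = 4

Step 1 — compute v_2(x) by factoring powers of 2 out of the numerator and denominator: v_2(13/12) = -2. Step 2 — apply |x|_p = p^{-v_p(x)} = 2^{2} = 4.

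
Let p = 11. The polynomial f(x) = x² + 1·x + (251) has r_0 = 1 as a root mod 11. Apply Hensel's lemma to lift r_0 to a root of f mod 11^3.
r_2 = 1046 (mod 1331)

Hensel: r_{i+1} = r_i − f(r_i)·(f′(r_i))^{-1} mod 11^{i+2}, f′(x) = 2x + 1. Iterate:
  r_0 = 1 (mod 11)
  r_1 = 78 (mod 121)
  r_2 = 1046 (mod 1331)
Final: r = 1046 satisfies f(r) ≡ 0 mod 11^3.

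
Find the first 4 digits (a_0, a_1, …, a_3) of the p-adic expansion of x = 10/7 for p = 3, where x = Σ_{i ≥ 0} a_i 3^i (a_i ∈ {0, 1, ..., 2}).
(a_0, …, a_3) = (1, 1, 1, 0)

v_3(10/7) = 0 (numerator and denominator both coprime to 3), so x ∈ ℤ_3^×. Compute digits iteratively via a_i = x_i mod 3, x_{i+1} = (x_i − a_i)/3, with x_0 = x:
  x_0 = 10/7;  a_0 = 1;  x_1 = (x_0 − 1)/3 = 1/7
  x_1 = 1/7;  a_1 = 1;  x_2 = (x_1 − 1)/3 = -2/7
  x_2 = -2/7;  a_2 = 1;  x_3 = (x_2 − 1)/3 = -3/7
  x_3 = -3/7;  a_3 = 0;  x_4 = (x_3 − 0)/3 = -1/7
Digits: (1, 1, 1, 0).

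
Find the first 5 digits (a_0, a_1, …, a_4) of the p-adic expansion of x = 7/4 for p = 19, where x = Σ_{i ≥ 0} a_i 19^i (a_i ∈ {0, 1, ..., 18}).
(a_0, …, a_4) = (16, 4, 14, 4, 14)

v_19(7/4) = 0 (numerator and denominator both coprime to 19), so x ∈ ℤ_19^×. Compute digits iteratively via a_i = x_i mod 19, x_{i+1} = (x_i − a_i)/19, with x_0 = x:
  x_0 = 7/4;  a_0 = 16;  x_1 = (x_0 − 16)/19 = -3/4
  x_1 = -3/4;  a_1 = 4;  x_2 = (x_1 − 4)/19 = -1/4
  x_2 = -1/4;  a_2 = 14;  x_3 = (x_2 − 14)/19 = -3/4
  x_3 = -3/4;  a_3 = 4;  x_4 = (x_3 − 4)/19 = -1/4
  x_4 = -1/4;  a_4 = 14;  x_5 = (x_4 − 14)/19 = -3/4
Digits: (16, 4, 14, 4, 14).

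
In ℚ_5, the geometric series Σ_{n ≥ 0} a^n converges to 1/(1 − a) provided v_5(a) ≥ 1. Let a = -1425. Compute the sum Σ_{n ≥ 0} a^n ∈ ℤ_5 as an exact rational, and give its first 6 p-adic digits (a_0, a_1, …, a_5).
Σ a^n = 1/(1 − a) = 1/1426;  first 6 digits = (1, 0, 3, 3, 1, 4)

v_5(a) = 2 ≥ 1, so the series converges in ℤ_5 to 1/(1 − a) = 1/(1 − (-1425)) = 1/1426. Expand this rational in ℤ_5: compute digits iteratively via d_i = x_i mod 5, x_{i+1} = (x_i − d_i)/5. The first 6 digits are (1, 0, 3, 3, 1, 4).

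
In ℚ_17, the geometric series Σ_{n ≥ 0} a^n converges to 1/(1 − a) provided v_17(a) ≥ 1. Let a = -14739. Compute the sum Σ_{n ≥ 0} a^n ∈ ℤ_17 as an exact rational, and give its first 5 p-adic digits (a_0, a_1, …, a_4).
Σ a^n = 1/(1 − a) = 1/14740;  first 5 digits = (1, 0, 0, 14, 16)

v_17(a) = 3 ≥ 1, so the series converges in ℤ_17 to 1/(1 − a) = 1/(1 − (-14739)) = 1/14740. Expand this rational in ℤ_17: compute digits iteratively via d_i = x_i mod 17, x_{i+1} = (x_i − d_i)/17. The first 5 digits are (1, 0, 0, 14, 16).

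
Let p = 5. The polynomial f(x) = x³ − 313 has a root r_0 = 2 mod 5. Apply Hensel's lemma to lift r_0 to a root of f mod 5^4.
r_3 = 592 (mod 625)

Hensel: r_{i+1} = r_i − f(r_i)/f′(r_i) mod 5^{i+2}, where f′(x) = 3x². Iterate:
  r_0 = 2 (mod 5)
  r_1 = 17 (mod 25)
  r_2 = 92 (mod 125)
  r_3 = 592 (mod 625)
Final: r = 592 with f(r) ≡ 0 mod 5^4.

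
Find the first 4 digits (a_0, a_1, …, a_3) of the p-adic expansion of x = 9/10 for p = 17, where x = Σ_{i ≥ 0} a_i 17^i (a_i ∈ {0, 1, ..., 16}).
(a_0, …, a_3) = (6, 15, 11, 1)

v_17(9/10) = 0 (numerator and denominator both coprime to 17), so x ∈ ℤ_17^×. Compute digits iteratively via a_i = x_i mod 17, x_{i+1} = (x_i − a_i)/17, with x_0 = x:
  x_0 = 9/10;  a_0 = 6;  x_1 = (x_0 − 6)/17 = -3/10
  x_1 = -3/10;  a_1 = 15;  x_2 = (x_1 − 15)/17 = -9/10
  x_2 = -9/10;  a_2 = 11;  x_3 = (x_2 − 11)/17 = -7/10
  x_3 = -7/10;  a_3 = 1;  x_4 = (x_3 − 1)/17 = -1/10
Digits: (6, 15, 11, 1).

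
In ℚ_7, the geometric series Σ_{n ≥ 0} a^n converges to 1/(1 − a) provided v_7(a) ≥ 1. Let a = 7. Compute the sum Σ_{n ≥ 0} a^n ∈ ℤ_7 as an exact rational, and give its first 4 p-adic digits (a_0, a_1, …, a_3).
Σ a^n = 1/(1 − a) = -1/6;  first 4 digits = (1, 1, 1, 1)

v_7(a) = 1 ≥ 1, so the series converges in ℤ_7 to 1/(1 − a) = 1/(1 − 7) = -1/6. Expand this rational in ℤ_7: compute digits iteratively via d_i = x_i mod 7, x_{i+1} = (x_i − d_i)/7. The first 4 digits are (1, 1, 1, 1).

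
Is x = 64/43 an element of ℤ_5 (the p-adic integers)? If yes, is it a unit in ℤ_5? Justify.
x ∈ ℤ_5^× (unit); v_5(x) = 0

ℤ_5 = {x ∈ ℚ_5 : v_5(x) ≥ 0} and ℤ_5^× = {x ∈ ℤ_5 : v_5(x) = 0}. Here v_5(64/43) = v_5(num) − v_5(den) = 0; compare against these criteria.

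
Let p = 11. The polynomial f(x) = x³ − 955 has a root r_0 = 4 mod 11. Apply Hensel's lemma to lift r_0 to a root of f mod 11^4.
r_3 = 2072 (mod 14641)

Hensel: r_{i+1} = r_i − f(r_i)/f′(r_i) mod 11^{i+2}, where f′(x) = 3x². Iterate:
  r_0 = 4 (mod 11)
  r_1 = 15 (mod 121)
  r_2 = 741 (mod 1331)
  r_3 = 2072 (mod 14641)
Final: r = 2072 with f(r) ≡ 0 mod 11^4.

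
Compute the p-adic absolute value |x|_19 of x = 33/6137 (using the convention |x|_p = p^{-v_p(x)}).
|33/6137|_19 = 361

Step 1 — compute v_19(x) by factoring powers of 19 out of the numerator and denominator: v_19(33/6137) = -2. Step 2 — apply |x|_p = p^{-v_p(x)} = 19^{2} = 361.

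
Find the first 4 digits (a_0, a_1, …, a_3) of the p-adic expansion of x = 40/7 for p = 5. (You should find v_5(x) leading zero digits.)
(a_0, …, a_3) = (0, 4, 3, 0)

v_5(40/7) = 1, so a_0 = ... = a_0 = 0. Factor out: x = 5^1 · u with u = 8/7 a unit in ℤ_5. Expand u iteratively via a_{v+i} = u_i mod 5, u_{i+1} = (u_i − a_{v+i})/5:
  u_0 = 8/7;  a_1 = 4;  u_1 = (u_0 − 4)/5 = -4/7
  u_1 = -4/7;  a_2 = 3;  u_2 = (u_1 − 3)/5 = -5/7
  u_2 = -5/7;  a_3 = 0;  u_3 = (u_2 − 0)/5 = -1/7
Digits: (0, 4, 3, 0).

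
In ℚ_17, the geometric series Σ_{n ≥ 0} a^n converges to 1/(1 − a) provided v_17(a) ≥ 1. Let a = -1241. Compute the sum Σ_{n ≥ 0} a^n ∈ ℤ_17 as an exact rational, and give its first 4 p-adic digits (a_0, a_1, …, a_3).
Σ a^n = 1/(1 − a) = 1/1242;  first 4 digits = (1, 12, 3, 1)

v_17(a) = 1 ≥ 1, so the series converges in ℤ_17 to 1/(1 − a) = 1/(1 − (-1241)) = 1/1242. Expand this rational in ℤ_17: compute digits iteratively via d_i = x_i mod 17, x_{i+1} = (x_i − d_i)/17. The first 4 digits are (1, 12, 3, 1).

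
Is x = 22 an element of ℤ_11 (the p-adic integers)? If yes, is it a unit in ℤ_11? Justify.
x ∈ ℤ_11 but not a unit; v_11(x) = 1 > 0

ℤ_11 = {x ∈ ℚ_11 : v_11(x) ≥ 0} and ℤ_11^× = {x ∈ ℤ_11 : v_11(x) = 0}. Here v_11(22) = v_11(num) − v_11(den) = 1; compare against these criteria.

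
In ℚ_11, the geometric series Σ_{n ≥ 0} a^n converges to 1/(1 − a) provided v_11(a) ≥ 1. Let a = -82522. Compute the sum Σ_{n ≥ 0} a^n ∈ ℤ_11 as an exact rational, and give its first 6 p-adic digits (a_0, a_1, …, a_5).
Σ a^n = 1/(1 − a) = 1/82523;  first 6 digits = (1, 0, 0, 4, 5, 10)

v_11(a) = 3 ≥ 1, so the series converges in ℤ_11 to 1/(1 − a) = 1/(1 − (-82522)) = 1/82523. Expand this rational in ℤ_11: compute digits iteratively via d_i = x_i mod 11, x_{i+1} = (x_i − d_i)/11. The first 6 digits are (1, 0, 0, 4, 5, 10).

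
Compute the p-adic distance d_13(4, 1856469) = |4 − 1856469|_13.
d_13(4, 1856469) = 1/371293

Step 1 — x − y = 4 − 1856469 = -1856465. Step 2 — v_13(-1856465) = 5 (factor: -1856465 = −(13^5 · 5); the sign does not affect v_p). Step 3 — |x − y|_13 = 13^{-5} = 1/371293.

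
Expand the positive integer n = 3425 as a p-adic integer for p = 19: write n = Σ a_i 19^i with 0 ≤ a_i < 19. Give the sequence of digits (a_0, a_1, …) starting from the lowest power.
(a_0, a_1, …) = (5, 9, 9)

Repeated division by 19 gives the digits low-to-high: 3425 = 5 + 9·19^1 + 9·19^2. Digit sequence: (5, 9, 9).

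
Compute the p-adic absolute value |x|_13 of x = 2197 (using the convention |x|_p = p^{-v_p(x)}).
|2197|_13 = 1/2197

Step 1 — compute v_13(x) by factoring powers of 13 out of the numerator and denominator: v_13(2197) = 3. Step 2 — apply |x|_p = p^{-v_p(x)} = 13^{-3} = 1/2197.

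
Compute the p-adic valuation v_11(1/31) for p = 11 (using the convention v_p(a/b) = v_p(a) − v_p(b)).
v_11(1/31) = 0

Factor powers of 11 from the numerator and denominator of the reduced fraction: 1 = 11^0 · 1 and 31 = 11^0 · 31. Apply v_p(a/b) = v_p(a) − v_p(b): v_11(1/31) = 0 − 0 = 0.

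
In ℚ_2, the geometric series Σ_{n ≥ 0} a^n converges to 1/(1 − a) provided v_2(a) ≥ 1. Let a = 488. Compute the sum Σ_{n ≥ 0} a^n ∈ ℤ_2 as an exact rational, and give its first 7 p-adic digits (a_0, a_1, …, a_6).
Σ a^n = 1/(1 − a) = -1/487;  first 7 digits = (1, 0, 0, 1, 0, 1, 0)

v_2(a) = 3 ≥ 1, so the series converges in ℤ_2 to 1/(1 − a) = 1/(1 − 488) = -1/487. Expand this rational in ℤ_2: compute digits iteratively via d_i = x_i mod 2, x_{i+1} = (x_i − d_i)/2. The first 7 digits are (1, 0, 0, 1, 0, 1, 0).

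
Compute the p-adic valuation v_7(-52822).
v_7(-52822) = 4

v_7(n) is the largest exponent k such that 7^k divides n. Factor out: -52822 = -7^4 · 22. (Sign doesn't affect v_p.) So v_7(-52822) = 4.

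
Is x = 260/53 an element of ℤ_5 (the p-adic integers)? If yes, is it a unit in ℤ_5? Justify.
x ∈ ℤ_5 but not a unit; v_5(x) = 1 > 0

ℤ_5 = {x ∈ ℚ_5 : v_5(x) ≥ 0} and ℤ_5^× = {x ∈ ℤ_5 : v_5(x) = 0}. Here v_5(260/53) = v_5(num) − v_5(den) = 1; compare against these criteria.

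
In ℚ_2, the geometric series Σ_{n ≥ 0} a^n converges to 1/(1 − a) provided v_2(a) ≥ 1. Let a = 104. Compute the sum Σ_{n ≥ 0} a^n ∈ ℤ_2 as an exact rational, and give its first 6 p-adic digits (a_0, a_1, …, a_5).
Σ a^n = 1/(1 − a) = -1/103;  first 6 digits = (1, 0, 0, 1, 0, 1)

v_2(a) = 3 ≥ 1, so the series converges in ℤ_2 to 1/(1 − a) = 1/(1 − 104) = -1/103. Expand this rational in ℤ_2: compute digits iteratively via d_i = x_i mod 2, x_{i+1} = (x_i − d_i)/2. The first 6 digits are (1, 0, 0, 1, 0, 1).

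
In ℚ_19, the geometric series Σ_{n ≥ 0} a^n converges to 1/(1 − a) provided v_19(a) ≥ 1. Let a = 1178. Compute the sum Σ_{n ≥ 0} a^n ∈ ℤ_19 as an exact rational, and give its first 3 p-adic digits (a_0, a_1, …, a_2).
Σ a^n = 1/(1 − a) = -1/1177;  first 3 digits = (1, 5, 9)

v_19(a) = 1 ≥ 1, so the series converges in ℤ_19 to 1/(1 − a) = 1/(1 − 1178) = -1/1177. Expand this rational in ℤ_19: compute digits iteratively via d_i = x_i mod 19, x_{i+1} = (x_i − d_i)/19. The first 3 digits are (1, 5, 9).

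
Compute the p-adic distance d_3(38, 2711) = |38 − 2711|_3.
d_3(38, 2711) = 1/243

Step 1 — x − y = 38 − 2711 = -2673. Step 2 — v_3(-2673) = 5 (factor: -2673 = −(3^5 · 11); the sign does not affect v_p). Step 3 — |x − y|_3 = 3^{-5} = 1/243.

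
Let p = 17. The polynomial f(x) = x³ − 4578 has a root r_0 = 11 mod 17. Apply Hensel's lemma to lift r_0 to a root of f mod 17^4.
r_3 = 50212 (mod 83521)

Hensel: r_{i+1} = r_i − f(r_i)/f′(r_i) mod 17^{i+2}, where f′(x) = 3x². Iterate:
  r_0 = 11 (mod 17)
  r_1 = 215 (mod 289)
  r_2 = 1082 (mod 4913)
  r_3 = 50212 (mod 83521)
Final: r = 50212 with f(r) ≡ 0 mod 17^4.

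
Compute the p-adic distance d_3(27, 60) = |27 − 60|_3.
d_3(27, 60) = 1/3

Step 1 — x − y = 27 − 60 = -33. Step 2 — v_3(-33) = 1 (factor: -33 = −(3^1 · 11); the sign does not affect v_p). Step 3 — |x − y|_3 = 3^{-1} = 1/3.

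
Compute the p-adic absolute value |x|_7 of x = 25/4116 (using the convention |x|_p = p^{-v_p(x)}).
|25/4116|_7 = 343

Step 1 — compute v_7(x) by factoring powers of 7 out of the numerator and denominator: v_7(25/4116) = -3. Step 2 — apply |x|_p = p^{-v_p(x)} = 7^{3} = 343.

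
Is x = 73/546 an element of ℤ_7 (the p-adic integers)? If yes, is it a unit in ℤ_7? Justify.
x ∉ ℤ_7 (v_7(x) = -1 < 0)

ℤ_7 = {x ∈ ℚ_7 : v_7(x) ≥ 0} and ℤ_7^× = {x ∈ ℤ_7 : v_7(x) = 0}. Here v_7(73/546) = v_7(num) − v_7(den) = -1; compare against these criteria.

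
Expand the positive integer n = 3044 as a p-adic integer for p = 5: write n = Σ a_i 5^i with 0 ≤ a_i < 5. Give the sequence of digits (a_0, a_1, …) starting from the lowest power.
(a_0, a_1, …) = (4, 3, 1, 4, 4)

Repeated division by 5 gives the digits low-to-high: 3044 = 4 + 3·5^1 + 1·5^2 + 4·5^3 + 4·5^4. Digit sequence: (4, 3, 1, 4, 4).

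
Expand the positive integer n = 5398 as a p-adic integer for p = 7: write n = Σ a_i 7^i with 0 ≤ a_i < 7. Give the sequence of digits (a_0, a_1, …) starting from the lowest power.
(a_0, a_1, …) = (1, 1, 5, 1, 2)

Repeated division by 7 gives the digits low-to-high: 5398 = 1 + 1·7^1 + 5·7^2 + 1·7^3 + 2·7^4. Digit sequence: (1, 1, 5, 1, 2).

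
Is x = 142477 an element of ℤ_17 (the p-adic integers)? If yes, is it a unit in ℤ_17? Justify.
x ∈ ℤ_17 but not a unit; v_17(x) = 3 > 0

ℤ_17 = {x ∈ ℚ_17 : v_17(x) ≥ 0} and ℤ_17^× = {x ∈ ℤ_17 : v_17(x) = 0}. Here v_17(142477) = v_17(num) − v_17(den) = 3; compare against these criteria.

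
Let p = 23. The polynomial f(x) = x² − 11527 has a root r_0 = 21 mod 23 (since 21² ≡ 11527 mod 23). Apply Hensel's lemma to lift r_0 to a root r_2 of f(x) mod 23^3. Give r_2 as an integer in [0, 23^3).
r_2 = 9681 (mod 12167)

Hensel's recurrence: r_{i+1} = r_i − f(r_i)·(f′(r_i))^{-1} mod 23^{i+2}, with f′(x) = 2x. Iterate:
  r_0 = 21 (mod 23)
  r_1 = 159 (mod 529)
  r_2 = 9681 (mod 12167)
Final: r_2 = 9681, and one checks f(r_2) ≡ 0 mod 23^3.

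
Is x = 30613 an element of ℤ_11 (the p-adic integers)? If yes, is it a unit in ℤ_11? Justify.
x ∈ ℤ_11 but not a unit; v_11(x) = 3 > 0

ℤ_11 = {x ∈ ℚ_11 : v_11(x) ≥ 0} and ℤ_11^× = {x ∈ ℤ_11 : v_11(x) = 0}. Here v_11(30613) = v_11(num) − v_11(den) = 3; compare against these criteria.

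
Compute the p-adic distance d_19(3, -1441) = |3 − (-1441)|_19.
d_19(3, -1441) = 1/361

Step 1 — x − y = 3 − (-1441) = 1444. Step 2 — v_19(1444) = 2 (factor: 1444 = (19^2 · 4); the sign does not affect v_p). Step 3 — |x − y|_19 = 19^{-2} = 1/361.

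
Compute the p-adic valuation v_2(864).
v_2(864) = 5

v_2(n) is the largest exponent k such that 2^k divides n. Factor out: 864 = 2^5 · 27. (Sign doesn't affect v_p.) So v_2(864) = 5.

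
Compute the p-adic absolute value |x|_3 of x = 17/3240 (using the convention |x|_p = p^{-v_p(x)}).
|17/3240|_3 = 81

Step 1 — compute v_3(x) by factoring powers of 3 out of the numerator and denominator: v_3(17/3240) = -4. Step 2 — apply |x|_p = p^{-v_p(x)} = 3^{4} = 81.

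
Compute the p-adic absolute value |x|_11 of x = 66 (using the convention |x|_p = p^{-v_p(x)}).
|66|_11 = 1/11

Step 1 — compute v_11(x) by factoring powers of 11 out of the numerator and denominator: v_11(66) = 1. Step 2 — apply |x|_p = p^{-v_p(x)} = 11^{-1} = 1/11.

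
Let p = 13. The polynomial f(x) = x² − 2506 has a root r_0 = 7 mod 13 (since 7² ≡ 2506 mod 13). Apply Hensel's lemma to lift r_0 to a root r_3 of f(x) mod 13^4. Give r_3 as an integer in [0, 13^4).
r_3 = 6182 (mod 28561)

Hensel's recurrence: r_{i+1} = r_i − f(r_i)·(f′(r_i))^{-1} mod 13^{i+2}, with f′(x) = 2x. Iterate:
  r_0 = 7 (mod 13)
  r_1 = 98 (mod 169)
  r_2 = 1788 (mod 2197)
  r_3 = 6182 (mod 28561)
Final: r_3 = 6182, and one checks f(r_3) ≡ 0 mod 13^4.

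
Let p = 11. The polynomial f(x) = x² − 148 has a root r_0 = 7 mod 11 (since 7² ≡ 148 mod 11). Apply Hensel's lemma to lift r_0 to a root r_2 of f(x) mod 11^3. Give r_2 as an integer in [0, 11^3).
r_2 = 887 (mod 1331)

Hensel's recurrence: r_{i+1} = r_i − f(r_i)·(f′(r_i))^{-1} mod 11^{i+2}, with f′(x) = 2x. Iterate:
  r_0 = 7 (mod 11)
  r_1 = 40 (mod 121)
  r_2 = 887 (mod 1331)
Final: r_2 = 887, and one checks f(r_2) ≡ 0 mod 11^3.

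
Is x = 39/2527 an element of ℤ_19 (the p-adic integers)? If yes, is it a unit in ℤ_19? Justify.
x ∉ ℤ_19 (v_19(x) = -2 < 0)

ℤ_19 = {x ∈ ℚ_19 : v_19(x) ≥ 0} and ℤ_19^× = {x ∈ ℤ_19 : v_19(x) = 0}. Here v_19(39/2527) = v_19(num) − v_19(den) = -2; compare against these criteria.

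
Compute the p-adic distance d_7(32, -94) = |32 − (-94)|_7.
d_7(32, -94) = 1/7

Step 1 — x − y = 32 − (-94) = 126. Step 2 — v_7(126) = 1 (factor: 126 = (7^1 · 18); the sign does not affect v_p). Step 3 — |x − y|_7 = 7^{-1} = 1/7.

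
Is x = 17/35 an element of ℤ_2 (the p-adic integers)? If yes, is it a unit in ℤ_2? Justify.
x ∈ ℤ_2^× (unit); v_2(x) = 0

ℤ_2 = {x ∈ ℚ_2 : v_2(x) ≥ 0} and ℤ_2^× = {x ∈ ℤ_2 : v_2(x) = 0}. Here v_2(17/35) = v_2(num) − v_2(den) = 0; compare against these criteria.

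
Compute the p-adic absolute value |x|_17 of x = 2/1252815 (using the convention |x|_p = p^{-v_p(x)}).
|2/1252815|_17 = 83521

Step 1 — compute v_17(x) by factoring powers of 17 out of the numerator and denominator: v_17(2/1252815) = -4. Step 2 — apply |x|_p = p^{-v_p(x)} = 17^{4} = 83521.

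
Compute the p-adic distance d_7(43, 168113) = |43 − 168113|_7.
d_7(43, 168113) = 1/16807

Step 1 — x − y = 43 − 168113 = -168070. Step 2 — v_7(-168070) = 5 (factor: -168070 = −(7^5 · 10); the sign does not affect v_p). Step 3 — |x − y|_7 = 7^{-5} = 1/16807.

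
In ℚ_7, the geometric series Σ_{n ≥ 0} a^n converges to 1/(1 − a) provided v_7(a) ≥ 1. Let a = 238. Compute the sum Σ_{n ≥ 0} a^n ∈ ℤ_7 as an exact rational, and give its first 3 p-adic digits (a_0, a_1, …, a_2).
Σ a^n = 1/(1 − a) = -1/237;  first 3 digits = (1, 6, 5)

v_7(a) = 1 ≥ 1, so the series converges in ℤ_7 to 1/(1 − a) = 1/(1 − 238) = -1/237. Expand this rational in ℤ_7: compute digits iteratively via d_i = x_i mod 7, x_{i+1} = (x_i − d_i)/7. The first 3 digits are (1, 6, 5).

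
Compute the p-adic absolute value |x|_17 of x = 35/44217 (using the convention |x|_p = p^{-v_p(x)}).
|35/44217|_17 = 4913

Step 1 — compute v_17(x) by factoring powers of 17 out of the numerator and denominator: v_17(35/44217) = -3. Step 2 — apply |x|_p = p^{-v_p(x)} = 17^{3} = 4913.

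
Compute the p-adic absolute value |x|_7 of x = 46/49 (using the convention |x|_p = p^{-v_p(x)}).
|46/49|_7 = 49

Step 1 — compute v_7(x) by factoring powers of 7 out of the numerator and denominator: v_7(46/49) = -2. Step 2 — apply |x|_p = p^{-v_p(x)} = 7^{2} = 49.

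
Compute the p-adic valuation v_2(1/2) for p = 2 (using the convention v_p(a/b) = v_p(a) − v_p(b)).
v_2(1/2) = -1

Factor powers of 2 from the numerator and denominator of the reduced fraction: 1 = 2^0 · 1 and 2 = 2^1 · 1. Apply v_p(a/b) = v_p(a) − v_p(b): v_2(1/2) = 0 − 1 = -1.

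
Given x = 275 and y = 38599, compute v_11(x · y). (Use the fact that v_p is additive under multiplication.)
v_11(10614725) = 4

v_p(x) = 1 (factor: 275 = 11^1 · 25); v_p(y) = 3 (factor: 38599 = 11^3 · 29). Additivity: v_p(xy) = v_p(x) + v_p(y) = 1 + 3 = 4. (Direct check: xy = 10614725 = 11^4 · (725).)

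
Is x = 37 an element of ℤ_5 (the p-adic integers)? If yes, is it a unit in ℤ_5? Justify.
x ∈ ℤ_5^× (unit); v_5(x) = 0

ℤ_5 = {x ∈ ℚ_5 : v_5(x) ≥ 0} and ℤ_5^× = {x ∈ ℤ_5 : v_5(x) = 0}. Here v_5(37) = v_5(num) − v_5(den) = 0; compare against these criteria.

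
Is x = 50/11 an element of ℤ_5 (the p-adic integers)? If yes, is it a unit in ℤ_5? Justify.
x ∈ ℤ_5 but not a unit; v_5(x) = 2 > 0

ℤ_5 = {x ∈ ℚ_5 : v_5(x) ≥ 0} and ℤ_5^× = {x ∈ ℤ_5 : v_5(x) = 0}. Here v_5(50/11) = v_5(num) − v_5(den) = 2; compare against these criteria.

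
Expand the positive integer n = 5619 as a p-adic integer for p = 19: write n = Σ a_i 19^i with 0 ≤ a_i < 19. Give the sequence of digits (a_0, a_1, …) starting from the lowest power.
(a_0, a_1, …) = (14, 10, 15)

Repeated division by 19 gives the digits low-to-high: 5619 = 14 + 10·19^1 + 15·19^2. Digit sequence: (14, 10, 15).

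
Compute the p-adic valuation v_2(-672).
v_2(-672) = 5

v_2(n) is the largest exponent k such that 2^k divides n. Factor out: -672 = -2^5 · 21. (Sign doesn't affect v_p.) So v_2(-672) = 5.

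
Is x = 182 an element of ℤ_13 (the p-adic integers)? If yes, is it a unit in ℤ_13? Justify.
x ∈ ℤ_13 but not a unit; v_13(x) = 1 > 0

ℤ_13 = {x ∈ ℚ_13 : v_13(x) ≥ 0} and ℤ_13^× = {x ∈ ℤ_13 : v_13(x) = 0}. Here v_13(182) = v_13(num) − v_13(den) = 1; compare against these criteria.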